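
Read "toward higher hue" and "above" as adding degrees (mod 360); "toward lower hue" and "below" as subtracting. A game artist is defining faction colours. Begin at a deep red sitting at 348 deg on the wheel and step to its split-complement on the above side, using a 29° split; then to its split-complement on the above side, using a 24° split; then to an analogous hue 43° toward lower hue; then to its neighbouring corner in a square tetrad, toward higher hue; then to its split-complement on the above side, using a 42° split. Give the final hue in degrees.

310°

split-comp 29° ↑ +209°: 348 + 209 = 557 → 557 − 360 = 197°
split-comp 24° ↑ +204°: 197 + 204 = 401 → 401 − 360 = 41°
analog 43° ↓ −43°: 41 − 43 = -2 → -2 + 360 = 358°
square ↑ +90°: 358 + 90 = 448 → 448 − 360 = 88°
split-comp 42° ↑ +222°: 88 + 222 = 310°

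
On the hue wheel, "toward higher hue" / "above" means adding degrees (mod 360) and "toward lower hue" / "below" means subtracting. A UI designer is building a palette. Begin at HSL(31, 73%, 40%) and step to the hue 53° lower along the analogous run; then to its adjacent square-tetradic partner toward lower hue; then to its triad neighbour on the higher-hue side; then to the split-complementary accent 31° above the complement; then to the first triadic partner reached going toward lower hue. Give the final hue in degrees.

99°

analog 53° ↓ −53°: 31 − 53 = -22 → -22 + 360 = 338°
square ↓ −90°: 338 − 90 = 248°
triadic ↑ +120°: 248 + 120 = 368 → 368 − 360 = 8°
split-comp 31° ↑ +211°: 8 + 211 = 219°
triadic ↓ −120°: 219 − 120 = 99°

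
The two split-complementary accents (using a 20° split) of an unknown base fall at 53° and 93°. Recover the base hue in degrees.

The accents sit 20° either side of the complement, so the complement is their short-arc midpoint on the wheel.
Short-arc midpoint of 53° and 93°: 73°.
Base is 180° from the complement: 73 − 180 = -107 → -107 + 360 = 253°

253°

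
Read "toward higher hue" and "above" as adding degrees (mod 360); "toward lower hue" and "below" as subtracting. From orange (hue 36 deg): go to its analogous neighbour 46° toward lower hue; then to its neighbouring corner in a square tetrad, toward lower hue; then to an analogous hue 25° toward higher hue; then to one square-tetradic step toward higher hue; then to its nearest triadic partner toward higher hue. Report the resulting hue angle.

135°

−46° (analog 46° ↓): 36 − 46 = -10 → -10 + 360 = 350°
−90° (square ↓): 350 − 90 = 260°
+25° (analog 25° ↑): 260 + 25 = 285°
+90° (square ↑): 285 + 90 = 375 → 375 − 360 = 15°
+120° (triadic ↑): 15 + 120 = 135°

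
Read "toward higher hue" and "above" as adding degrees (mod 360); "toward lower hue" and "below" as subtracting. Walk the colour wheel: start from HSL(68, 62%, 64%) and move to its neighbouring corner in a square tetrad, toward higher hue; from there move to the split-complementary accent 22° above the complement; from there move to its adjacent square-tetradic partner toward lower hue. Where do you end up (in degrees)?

270°

+90° (square ↑): 68 + 90 = 158°
+202° (split-comp 22° ↑): 158 + 202 = 360 → 360 − 360 = 0°
−90° (square ↓): 0 − 90 = -90 → -90 + 360 = 270°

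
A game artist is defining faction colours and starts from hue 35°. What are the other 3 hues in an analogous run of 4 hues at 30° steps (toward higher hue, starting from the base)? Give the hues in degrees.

Analogous hues sit every 30° along the wheel.
35 + 30 = 65°
35 + 60 = 95°
35 + 90 = 125°

65°, 95°, and 125°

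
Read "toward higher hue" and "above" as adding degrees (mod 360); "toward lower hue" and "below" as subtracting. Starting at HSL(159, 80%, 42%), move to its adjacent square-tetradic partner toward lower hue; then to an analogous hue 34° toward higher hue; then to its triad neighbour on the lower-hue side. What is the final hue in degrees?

343°

square ↓ −90°: 159 − 90 = 69°
analog 34° ↑ +34°: 69 + 34 = 103°
triadic ↓ −120°: 103 − 120 = -17 → -17 + 360 = 343°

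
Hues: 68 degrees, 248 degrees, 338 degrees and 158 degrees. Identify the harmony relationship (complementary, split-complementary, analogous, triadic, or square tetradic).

square tetradic

Sort the hues: 68°, 158°, 248°, 338°.
Successive gaps around the wheel: 90°, 90°, 90°, 90°.
Four hues every 90° form a square tetradic scheme.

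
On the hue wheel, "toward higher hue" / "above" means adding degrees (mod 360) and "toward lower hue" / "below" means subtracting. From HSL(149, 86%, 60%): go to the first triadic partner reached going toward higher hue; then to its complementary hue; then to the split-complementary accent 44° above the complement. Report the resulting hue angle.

313°

149 + 120 = 269°   (triadic ↑)
269 + 180 = 449 → 449 − 360 = 89°   (complement)
89 + 224 = 313°   (split-comp 44° ↑)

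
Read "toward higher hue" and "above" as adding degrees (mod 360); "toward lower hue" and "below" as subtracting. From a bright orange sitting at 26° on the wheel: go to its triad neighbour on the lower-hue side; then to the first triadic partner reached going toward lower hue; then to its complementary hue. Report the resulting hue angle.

−120° (triadic ↓): 26 − 120 = -94 → -94 + 360 = 266°
−120° (triadic ↓): 266 − 120 = 146°
+180° (complement): 146 + 180 = 326°

326°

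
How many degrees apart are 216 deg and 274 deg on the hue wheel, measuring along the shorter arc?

58°

|216 − 274| = 58.
58 ≤ 180, so the shorter arc is 58°.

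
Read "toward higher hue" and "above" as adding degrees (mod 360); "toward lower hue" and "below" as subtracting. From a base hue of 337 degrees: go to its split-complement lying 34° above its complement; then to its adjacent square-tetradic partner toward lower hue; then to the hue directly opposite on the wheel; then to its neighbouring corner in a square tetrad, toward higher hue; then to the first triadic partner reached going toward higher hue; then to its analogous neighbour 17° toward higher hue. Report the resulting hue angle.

+214° (split-comp 34° ↑): 337 + 214 = 551 → 551 − 360 = 191°
−90° (square ↓): 191 − 90 = 101°
+180° (complement): 101 + 180 = 281°
+90° (square ↑): 281 + 90 = 371 → 371 − 360 = 11°
+120° (triadic ↑): 11 + 120 = 131°
+17° (analog 17° ↑): 131 + 17 = 148°

148°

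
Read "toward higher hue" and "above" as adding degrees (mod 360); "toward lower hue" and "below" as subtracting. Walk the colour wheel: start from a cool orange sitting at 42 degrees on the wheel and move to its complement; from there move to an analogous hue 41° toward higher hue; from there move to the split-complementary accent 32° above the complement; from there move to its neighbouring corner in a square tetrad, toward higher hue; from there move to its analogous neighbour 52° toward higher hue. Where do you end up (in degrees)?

+180° (complement): 42 + 180 = 222°
+41° (analog 41° ↑): 222 + 41 = 263°
+212° (split-comp 32° ↑): 263 + 212 = 475 → 475 − 360 = 115°
+90° (square ↑): 115 + 90 = 205°
+52° (analog 52° ↑): 205 + 52 = 257°

257°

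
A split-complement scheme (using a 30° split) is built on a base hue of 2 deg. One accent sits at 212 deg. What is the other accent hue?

152°

Split-complementary hues sit 30° either side of the complement.
Complement of the base 2°: 2 + 180 = 182°
The given accent 212° is 30° one side of 182°; the other accent sits 30° the other side: 182 − 30 = 152°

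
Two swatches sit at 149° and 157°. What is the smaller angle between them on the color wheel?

|149 − 157| = 8.
8 ≤ 180, so the shorter arc is 8°.

8°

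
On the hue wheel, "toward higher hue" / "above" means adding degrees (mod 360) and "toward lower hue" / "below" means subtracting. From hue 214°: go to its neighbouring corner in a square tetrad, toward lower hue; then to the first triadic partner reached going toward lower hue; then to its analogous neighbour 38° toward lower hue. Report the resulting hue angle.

214 − 90 = 124°   (square ↓)
124 − 120 = 4°   (triadic ↓)
4 − 38 = -34 → -34 + 360 = 326°   (analog 38° ↓)

326°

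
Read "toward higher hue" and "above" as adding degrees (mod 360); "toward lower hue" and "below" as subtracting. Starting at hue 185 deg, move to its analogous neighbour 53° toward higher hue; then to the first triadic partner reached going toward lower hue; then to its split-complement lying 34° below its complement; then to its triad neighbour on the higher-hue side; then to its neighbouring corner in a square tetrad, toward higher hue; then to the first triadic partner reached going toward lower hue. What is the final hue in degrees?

354°

analog 53° ↑ +53°: 185 + 53 = 238°
triadic ↓ −120°: 238 − 120 = 118°
split-comp 34° ↓ +146°: 118 + 146 = 264°
triadic ↑ +120°: 264 + 120 = 384 → 384 − 360 = 24°
square ↑ +90°: 24 + 90 = 114°
triadic ↓ −120°: 114 − 120 = -6 → -6 + 360 = 354°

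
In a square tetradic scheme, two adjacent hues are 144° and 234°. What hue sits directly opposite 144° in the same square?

324°

A square tetradic scheme places four hues 90° apart; opposite corners are 180° apart.
144 + 180 = 324°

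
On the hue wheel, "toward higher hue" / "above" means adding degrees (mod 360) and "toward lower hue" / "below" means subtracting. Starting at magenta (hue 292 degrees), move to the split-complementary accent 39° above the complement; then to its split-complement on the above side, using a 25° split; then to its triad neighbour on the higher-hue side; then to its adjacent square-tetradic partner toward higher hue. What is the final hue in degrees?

206°

292 + 219 = 511 → 511 − 360 = 151°   (split-comp 39° ↑)
151 + 205 = 356°   (split-comp 25° ↑)
356 + 120 = 476 → 476 − 360 = 116°   (triadic ↑)
116 + 90 = 206°   (square ↑)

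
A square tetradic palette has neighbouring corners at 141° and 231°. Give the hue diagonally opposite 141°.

A square tetradic scheme places four hues 90° apart; opposite corners are 180° apart.
141 + 180 = 321°

321°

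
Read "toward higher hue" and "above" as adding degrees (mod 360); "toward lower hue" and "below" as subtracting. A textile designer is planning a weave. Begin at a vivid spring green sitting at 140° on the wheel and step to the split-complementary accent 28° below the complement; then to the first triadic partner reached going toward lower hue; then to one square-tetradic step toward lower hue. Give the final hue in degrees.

+152° (split-comp 28° ↓): 140 + 152 = 292°
−120° (triadic ↓): 292 − 120 = 172°
−90° (square ↓): 172 − 90 = 82°

82°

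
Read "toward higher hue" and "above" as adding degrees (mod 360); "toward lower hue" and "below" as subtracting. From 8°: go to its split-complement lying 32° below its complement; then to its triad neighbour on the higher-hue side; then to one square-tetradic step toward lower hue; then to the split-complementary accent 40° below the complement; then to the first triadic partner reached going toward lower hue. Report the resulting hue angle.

8 + 148 = 156°   (split-comp 32° ↓)
156 + 120 = 276°   (triadic ↑)
276 − 90 = 186°   (square ↓)
186 + 140 = 326°   (split-comp 40° ↓)
326 − 120 = 206°   (triadic ↓)

206°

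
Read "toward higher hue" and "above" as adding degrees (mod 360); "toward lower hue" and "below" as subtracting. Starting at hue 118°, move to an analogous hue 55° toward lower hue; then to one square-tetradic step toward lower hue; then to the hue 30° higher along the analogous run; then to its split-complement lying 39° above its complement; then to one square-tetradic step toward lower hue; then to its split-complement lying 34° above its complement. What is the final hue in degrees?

346°

analog 55° ↓ −55°: 118 − 55 = 63°
square ↓ −90°: 63 − 90 = -27 → -27 + 360 = 333°
analog 30° ↑ +30°: 333 + 30 = 363 → 363 − 360 = 3°
split-comp 39° ↑ +219°: 3 + 219 = 222°
square ↓ −90°: 222 − 90 = 132°
split-comp 34° ↑ +214°: 132 + 214 = 346°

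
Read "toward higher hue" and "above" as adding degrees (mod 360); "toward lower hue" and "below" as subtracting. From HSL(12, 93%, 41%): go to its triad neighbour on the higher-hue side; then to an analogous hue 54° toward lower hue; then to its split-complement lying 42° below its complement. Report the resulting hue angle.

216°

+120° (triadic ↑): 12 + 120 = 132°
−54° (analog 54° ↓): 132 − 54 = 78°
+138° (split-comp 42° ↓): 78 + 138 = 216°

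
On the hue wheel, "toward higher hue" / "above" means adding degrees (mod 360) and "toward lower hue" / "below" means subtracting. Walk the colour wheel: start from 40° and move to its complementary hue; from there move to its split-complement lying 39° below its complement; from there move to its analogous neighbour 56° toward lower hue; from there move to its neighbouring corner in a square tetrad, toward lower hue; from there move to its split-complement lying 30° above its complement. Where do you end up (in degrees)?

complement +180°: 40 + 180 = 220°
split-comp 39° ↓ +141°: 220 + 141 = 361 → 361 − 360 = 1°
analog 56° ↓ −56°: 1 − 56 = -55 → -55 + 360 = 305°
square ↓ −90°: 305 − 90 = 215°
split-comp 30° ↑ +210°: 215 + 210 = 425 → 425 − 360 = 65°

65°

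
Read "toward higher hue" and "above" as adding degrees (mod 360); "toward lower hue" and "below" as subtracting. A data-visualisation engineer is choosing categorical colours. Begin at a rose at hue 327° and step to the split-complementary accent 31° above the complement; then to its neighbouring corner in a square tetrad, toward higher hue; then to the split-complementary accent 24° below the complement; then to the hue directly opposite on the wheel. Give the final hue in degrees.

244°

327 + 211 = 538 → 538 − 360 = 178°   (split-comp 31° ↑)
178 + 90 = 268°   (square ↑)
268 + 156 = 424 → 424 − 360 = 64°   (split-comp 24° ↓)
64 + 180 = 244°   (complement)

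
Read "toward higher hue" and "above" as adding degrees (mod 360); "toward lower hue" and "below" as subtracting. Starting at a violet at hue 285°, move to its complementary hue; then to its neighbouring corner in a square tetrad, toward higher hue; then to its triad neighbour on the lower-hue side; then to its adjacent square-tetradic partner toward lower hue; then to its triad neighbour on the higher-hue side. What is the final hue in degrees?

105°

285 + 180 = 465 → 465 − 360 = 105°   (complement)
105 + 90 = 195°   (square ↑)
195 − 120 = 75°   (triadic ↓)
75 − 90 = -15 → -15 + 360 = 345°   (square ↓)
345 + 120 = 465 → 465 − 360 = 105°   (triadic ↑)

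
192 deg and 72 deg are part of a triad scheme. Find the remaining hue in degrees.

312°

A triad places three hues 120° apart.
The full set through 72° is {72°, 192°, 312°}.
Given {72°, 192°}, the missing hue is 312°.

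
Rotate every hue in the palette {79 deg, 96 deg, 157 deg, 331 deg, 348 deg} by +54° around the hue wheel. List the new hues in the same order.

133°, 150°, 211°, 25°, 42°

79 + 54 = 133°
96 + 54 = 150°
157 + 54 = 211°
331 + 54 = 385 → 385 − 360 = 25°
348 + 54 = 402 → 402 − 360 = 42°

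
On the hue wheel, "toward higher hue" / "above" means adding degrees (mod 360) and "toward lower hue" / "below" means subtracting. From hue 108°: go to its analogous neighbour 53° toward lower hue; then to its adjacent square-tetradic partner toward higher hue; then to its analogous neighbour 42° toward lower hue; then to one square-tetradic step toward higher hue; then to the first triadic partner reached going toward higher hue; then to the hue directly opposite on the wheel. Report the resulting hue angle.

133°

analog 53° ↓ −53°: 108 − 53 = 55°
square ↑ +90°: 55 + 90 = 145°
analog 42° ↓ −42°: 145 − 42 = 103°
square ↑ +90°: 103 + 90 = 193°
triadic ↑ +120°: 193 + 120 = 313°
complement +180°: 313 + 180 = 493 → 493 − 360 = 133°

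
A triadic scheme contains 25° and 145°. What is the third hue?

265°

A triad spaces three hues 120° apart.
The full set is {25°, 145°, 265°}.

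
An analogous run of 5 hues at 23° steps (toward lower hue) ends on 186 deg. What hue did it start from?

4 steps of 23° (toward lower hue) give a net shift of −92°.
Start = end − shift: 186 + 92 = 278°

278°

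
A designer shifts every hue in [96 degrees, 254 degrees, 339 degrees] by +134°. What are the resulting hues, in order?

96 + 134 = 230°
254 + 134 = 388 → 388 − 360 = 28°
339 + 134 = 473 → 473 − 360 = 113°

230°, 28°, 113°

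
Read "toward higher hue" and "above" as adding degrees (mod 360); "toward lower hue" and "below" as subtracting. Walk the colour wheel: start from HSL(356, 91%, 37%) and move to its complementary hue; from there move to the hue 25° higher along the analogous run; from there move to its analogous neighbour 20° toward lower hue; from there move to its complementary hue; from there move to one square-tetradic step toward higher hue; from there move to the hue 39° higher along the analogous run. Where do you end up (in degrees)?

130°

complement +180°: 356 + 180 = 536 → 536 − 360 = 176°
analog 25° ↑ +25°: 176 + 25 = 201°
analog 20° ↓ −20°: 201 − 20 = 181°
complement +180°: 181 + 180 = 361 → 361 − 360 = 1°
square ↑ +90°: 1 + 90 = 91°
analog 39° ↑ +39°: 91 + 39 = 130°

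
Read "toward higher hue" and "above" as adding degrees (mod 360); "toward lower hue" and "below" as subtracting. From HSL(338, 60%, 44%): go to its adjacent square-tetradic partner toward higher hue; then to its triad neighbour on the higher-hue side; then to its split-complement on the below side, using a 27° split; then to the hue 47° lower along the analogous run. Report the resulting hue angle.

294°

+90° (square ↑): 338 + 90 = 428 → 428 − 360 = 68°
+120° (triadic ↑): 68 + 120 = 188°
+153° (split-comp 27° ↓): 188 + 153 = 341°
−47° (analog 47° ↓): 341 − 47 = 294°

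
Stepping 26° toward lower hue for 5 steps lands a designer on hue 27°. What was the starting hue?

5 steps of 26° (toward lower hue) give a net shift of −130°.
Start = end − shift: 27 + 130 = 157°

157°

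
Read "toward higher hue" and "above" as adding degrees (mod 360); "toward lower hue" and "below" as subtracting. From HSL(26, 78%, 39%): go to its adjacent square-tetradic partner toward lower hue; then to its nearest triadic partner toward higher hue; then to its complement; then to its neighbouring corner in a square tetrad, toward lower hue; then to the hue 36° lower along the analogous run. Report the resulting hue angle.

square ↓ −90°: 26 − 90 = -64 → -64 + 360 = 296°
triadic ↑ +120°: 296 + 120 = 416 → 416 − 360 = 56°
complement +180°: 56 + 180 = 236°
square ↓ −90°: 236 − 90 = 146°
analog 36° ↓ −36°: 146 − 36 = 110°

110°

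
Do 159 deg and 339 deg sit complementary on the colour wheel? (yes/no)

Angular distance: |159 − 339| = 180 = 180°.
Complementary requires 180°.

yes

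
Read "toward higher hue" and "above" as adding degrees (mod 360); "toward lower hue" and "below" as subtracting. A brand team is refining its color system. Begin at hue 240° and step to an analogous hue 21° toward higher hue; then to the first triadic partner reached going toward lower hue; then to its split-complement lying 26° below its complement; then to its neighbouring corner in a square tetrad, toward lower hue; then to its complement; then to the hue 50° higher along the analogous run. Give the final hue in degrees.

75°

+21° (analog 21° ↑): 240 + 21 = 261°
−120° (triadic ↓): 261 − 120 = 141°
+154° (split-comp 26° ↓): 141 + 154 = 295°
−90° (square ↓): 295 − 90 = 205°
+180° (complement): 205 + 180 = 385 → 385 − 360 = 25°
+50° (analog 50° ↑): 25 + 50 = 75°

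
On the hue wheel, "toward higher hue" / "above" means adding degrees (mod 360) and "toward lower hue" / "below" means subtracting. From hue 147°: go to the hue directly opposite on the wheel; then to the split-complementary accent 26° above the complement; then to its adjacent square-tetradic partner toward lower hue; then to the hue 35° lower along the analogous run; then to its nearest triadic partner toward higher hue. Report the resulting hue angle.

168°

147 + 180 = 327°   (complement)
327 + 206 = 533 → 533 − 360 = 173°   (split-comp 26° ↑)
173 − 90 = 83°   (square ↓)
83 − 35 = 48°   (analog 35° ↓)
48 + 120 = 168°   (triadic ↑)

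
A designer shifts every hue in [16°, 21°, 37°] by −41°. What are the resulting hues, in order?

16 − 41 = -25 → -25 + 360 = 335°
21 − 41 = -20 → -20 + 360 = 340°
37 − 41 = -4 → -4 + 360 = 356°

335°, 340°, 356°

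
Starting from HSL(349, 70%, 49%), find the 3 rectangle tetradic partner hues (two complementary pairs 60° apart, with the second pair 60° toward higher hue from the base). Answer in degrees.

A rectangular tetradic uses two complementary pairs 60° apart: offsets 0°, 60°, 180°, 240°.
349 + 60 = 409 → 409 − 360 = 49°
349 + 180 = 529 → 529 − 360 = 169°
349 + 240 = 589 → 589 − 360 = 229°

49°, 169°, and 229°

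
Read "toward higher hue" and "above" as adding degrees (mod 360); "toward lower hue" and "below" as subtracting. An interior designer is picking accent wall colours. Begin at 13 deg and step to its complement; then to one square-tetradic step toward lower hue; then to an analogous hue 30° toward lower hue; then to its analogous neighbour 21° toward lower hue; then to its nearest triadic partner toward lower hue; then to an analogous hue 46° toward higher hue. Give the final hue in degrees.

338°

+180° (complement): 13 + 180 = 193°
−90° (square ↓): 193 − 90 = 103°
−30° (analog 30° ↓): 103 − 30 = 73°
−21° (analog 21° ↓): 73 − 21 = 52°
−120° (triadic ↓): 52 − 120 = -68 → -68 + 360 = 292°
+46° (analog 46° ↑): 292 + 46 = 338°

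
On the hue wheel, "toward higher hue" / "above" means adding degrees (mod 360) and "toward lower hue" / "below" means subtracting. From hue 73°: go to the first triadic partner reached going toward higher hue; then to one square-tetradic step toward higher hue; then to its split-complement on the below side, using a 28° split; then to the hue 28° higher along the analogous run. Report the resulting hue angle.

+120° (triadic ↑): 73 + 120 = 193°
+90° (square ↑): 193 + 90 = 283°
+152° (split-comp 28° ↓): 283 + 152 = 435 → 435 − 360 = 75°
+28° (analog 28° ↑): 75 + 28 = 103°

103°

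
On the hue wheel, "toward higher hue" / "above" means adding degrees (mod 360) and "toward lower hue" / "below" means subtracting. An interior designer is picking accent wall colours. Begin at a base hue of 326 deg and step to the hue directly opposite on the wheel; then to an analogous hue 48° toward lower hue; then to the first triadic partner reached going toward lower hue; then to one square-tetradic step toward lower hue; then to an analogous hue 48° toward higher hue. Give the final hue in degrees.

296°

+180° (complement): 326 + 180 = 506 → 506 − 360 = 146°
−48° (analog 48° ↓): 146 − 48 = 98°
−120° (triadic ↓): 98 − 120 = -22 → -22 + 360 = 338°
−90° (square ↓): 338 − 90 = 248°
+48° (analog 48° ↑): 248 + 48 = 296°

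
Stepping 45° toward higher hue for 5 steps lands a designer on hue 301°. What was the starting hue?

76°

5 steps of 45° (toward higher hue) give a net shift of +225°.
Start = end − shift: 301 − 225 = 76°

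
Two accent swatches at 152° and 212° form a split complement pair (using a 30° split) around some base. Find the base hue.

The accents sit 30° either side of the complement, so the complement is their short-arc midpoint on the wheel.
Short-arc midpoint of 152° and 212°: 182°.
Base is 180° from the complement: 182 − 180 = 2°

2°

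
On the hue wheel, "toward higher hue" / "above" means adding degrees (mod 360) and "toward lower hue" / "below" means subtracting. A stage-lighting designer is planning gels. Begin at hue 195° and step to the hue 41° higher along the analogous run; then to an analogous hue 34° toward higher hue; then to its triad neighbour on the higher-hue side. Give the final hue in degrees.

30°

+41° (analog 41° ↑): 195 + 41 = 236°
+34° (analog 34° ↑): 236 + 34 = 270°
+120° (triadic ↑): 270 + 120 = 390 → 390 − 360 = 30°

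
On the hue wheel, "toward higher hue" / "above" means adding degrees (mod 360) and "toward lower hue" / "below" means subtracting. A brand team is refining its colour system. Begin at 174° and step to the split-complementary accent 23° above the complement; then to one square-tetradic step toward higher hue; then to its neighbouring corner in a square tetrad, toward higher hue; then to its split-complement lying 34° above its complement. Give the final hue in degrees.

51°

174 + 203 = 377 → 377 − 360 = 17°   (split-comp 23° ↑)
17 + 90 = 107°   (square ↑)
107 + 90 = 197°   (square ↑)
197 + 214 = 411 → 411 − 360 = 51°   (split-comp 34° ↑)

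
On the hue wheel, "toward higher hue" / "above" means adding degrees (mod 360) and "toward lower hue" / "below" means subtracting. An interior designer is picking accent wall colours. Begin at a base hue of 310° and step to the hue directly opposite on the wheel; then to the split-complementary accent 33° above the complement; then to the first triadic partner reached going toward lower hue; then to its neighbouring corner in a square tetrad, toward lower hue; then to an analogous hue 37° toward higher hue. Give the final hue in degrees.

+180° (complement): 310 + 180 = 490 → 490 − 360 = 130°
+213° (split-comp 33° ↑): 130 + 213 = 343°
−120° (triadic ↓): 343 − 120 = 223°
−90° (square ↓): 223 − 90 = 133°
+37° (analog 37° ↑): 133 + 37 = 170°

170°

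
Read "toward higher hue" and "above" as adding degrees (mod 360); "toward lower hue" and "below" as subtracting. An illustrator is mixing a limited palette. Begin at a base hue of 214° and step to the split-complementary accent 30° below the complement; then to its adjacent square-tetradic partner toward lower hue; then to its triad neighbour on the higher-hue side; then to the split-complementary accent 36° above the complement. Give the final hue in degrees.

250°

+150° (split-comp 30° ↓): 214 + 150 = 364 → 364 − 360 = 4°
−90° (square ↓): 4 − 90 = -86 → -86 + 360 = 274°
+120° (triadic ↑): 274 + 120 = 394 → 394 − 360 = 34°
+216° (split-comp 36° ↑): 34 + 216 = 250°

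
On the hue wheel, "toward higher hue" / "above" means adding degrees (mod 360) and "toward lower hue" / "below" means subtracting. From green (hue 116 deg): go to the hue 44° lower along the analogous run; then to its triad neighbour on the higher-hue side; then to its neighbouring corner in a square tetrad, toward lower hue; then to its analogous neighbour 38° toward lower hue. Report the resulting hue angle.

116 − 44 = 72°   (analog 44° ↓)
72 + 120 = 192°   (triadic ↑)
192 − 90 = 102°   (square ↓)
102 − 38 = 64°   (analog 38° ↓)

64°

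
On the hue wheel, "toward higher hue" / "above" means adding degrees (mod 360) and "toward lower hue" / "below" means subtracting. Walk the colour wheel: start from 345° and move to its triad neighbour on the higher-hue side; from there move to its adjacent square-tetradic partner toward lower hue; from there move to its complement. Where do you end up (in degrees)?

195°

345 + 120 = 465 → 465 − 360 = 105°   (triadic ↑)
105 − 90 = 15°   (square ↓)
15 + 180 = 195°   (complement)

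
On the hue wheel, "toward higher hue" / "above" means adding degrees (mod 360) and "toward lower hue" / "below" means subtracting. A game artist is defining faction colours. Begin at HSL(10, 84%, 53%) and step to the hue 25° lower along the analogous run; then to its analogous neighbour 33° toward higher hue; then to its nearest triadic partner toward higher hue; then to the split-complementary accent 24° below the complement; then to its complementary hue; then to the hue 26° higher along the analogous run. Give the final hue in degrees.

140°

−25° (analog 25° ↓): 10 − 25 = -15 → -15 + 360 = 345°
+33° (analog 33° ↑): 345 + 33 = 378 → 378 − 360 = 18°
+120° (triadic ↑): 18 + 120 = 138°
+156° (split-comp 24° ↓): 138 + 156 = 294°
+180° (complement): 294 + 180 = 474 → 474 − 360 = 114°
+26° (analog 26° ↑): 114 + 26 = 140°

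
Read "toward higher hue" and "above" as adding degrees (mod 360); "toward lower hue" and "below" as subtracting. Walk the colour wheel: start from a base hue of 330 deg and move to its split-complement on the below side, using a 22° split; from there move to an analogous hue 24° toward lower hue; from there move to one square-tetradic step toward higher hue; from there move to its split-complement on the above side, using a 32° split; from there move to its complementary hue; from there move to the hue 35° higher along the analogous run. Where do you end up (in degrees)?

261°

+158° (split-comp 22° ↓): 330 + 158 = 488 → 488 − 360 = 128°
−24° (analog 24° ↓): 128 − 24 = 104°
+90° (square ↑): 104 + 90 = 194°
+212° (split-comp 32° ↑): 194 + 212 = 406 → 406 − 360 = 46°
+180° (complement): 46 + 180 = 226°
+35° (analog 35° ↑): 226 + 35 = 261°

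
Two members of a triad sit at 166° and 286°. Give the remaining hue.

A triad spaces three hues 120° apart.
The full set is {46°, 166°, 286°}.

46°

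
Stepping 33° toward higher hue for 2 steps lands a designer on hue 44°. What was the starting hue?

338°

2 steps of 33° (toward higher hue) give a net shift of +66°.
Start = end − shift: 44 − 66 = -22 → -22 + 360 = 338°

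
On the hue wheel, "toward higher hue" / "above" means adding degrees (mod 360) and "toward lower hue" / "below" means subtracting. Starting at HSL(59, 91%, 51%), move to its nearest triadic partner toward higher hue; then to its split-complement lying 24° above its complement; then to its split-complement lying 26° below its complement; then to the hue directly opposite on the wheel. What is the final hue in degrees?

357°

59 + 120 = 179°   (triadic ↑)
179 + 204 = 383 → 383 − 360 = 23°   (split-comp 24° ↑)
23 + 154 = 177°   (split-comp 26° ↓)
177 + 180 = 357°   (complement)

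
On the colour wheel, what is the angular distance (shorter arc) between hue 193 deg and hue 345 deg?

152°

|193 − 345| = 152.
152 ≤ 180, so the shorter arc is 152°.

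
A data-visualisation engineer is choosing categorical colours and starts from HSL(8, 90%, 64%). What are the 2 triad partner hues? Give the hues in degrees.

A triad places three hues 120° apart.
8 + 120 = 128°
8 + 240 = 248°

128° and 248°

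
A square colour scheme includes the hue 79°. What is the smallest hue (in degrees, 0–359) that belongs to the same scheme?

A square tetradic scheme places four hues every 90°.
The full set through 79° is {79°, 169°, 259°, 349°}.

79°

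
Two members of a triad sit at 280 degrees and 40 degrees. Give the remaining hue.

A triad spaces three hues 120° apart.
The full set is {40°, 160°, 280°}.

160°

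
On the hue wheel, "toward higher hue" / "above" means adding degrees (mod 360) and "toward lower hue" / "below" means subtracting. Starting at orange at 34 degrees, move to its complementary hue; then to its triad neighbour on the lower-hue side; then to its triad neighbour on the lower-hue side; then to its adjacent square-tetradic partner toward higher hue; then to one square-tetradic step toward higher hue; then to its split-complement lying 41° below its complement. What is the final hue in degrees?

293°

34 + 180 = 214°   (complement)
214 − 120 = 94°   (triadic ↓)
94 − 120 = -26 → -26 + 360 = 334°   (triadic ↓)
334 + 90 = 424 → 424 − 360 = 64°   (square ↑)
64 + 90 = 154°   (square ↑)
154 + 139 = 293°   (split-comp 41° ↓)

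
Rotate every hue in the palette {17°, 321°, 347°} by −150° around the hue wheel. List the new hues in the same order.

17 − 150 = -133 → -133 + 360 = 227°
321 − 150 = 171°
347 − 150 = 197°

227°, 171°, 197°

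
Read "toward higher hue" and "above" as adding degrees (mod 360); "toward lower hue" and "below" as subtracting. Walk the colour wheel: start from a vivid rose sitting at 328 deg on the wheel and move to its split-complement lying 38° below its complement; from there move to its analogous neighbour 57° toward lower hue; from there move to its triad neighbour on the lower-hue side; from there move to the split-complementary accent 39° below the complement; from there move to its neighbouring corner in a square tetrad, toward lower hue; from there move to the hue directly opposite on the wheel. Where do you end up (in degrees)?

328 + 142 = 470 → 470 − 360 = 110°   (split-comp 38° ↓)
110 − 57 = 53°   (analog 57° ↓)
53 − 120 = -67 → -67 + 360 = 293°   (triadic ↓)
293 + 141 = 434 → 434 − 360 = 74°   (split-comp 39° ↓)
74 − 90 = -16 → -16 + 360 = 344°   (square ↓)
344 + 180 = 524 → 524 − 360 = 164°   (complement)

164°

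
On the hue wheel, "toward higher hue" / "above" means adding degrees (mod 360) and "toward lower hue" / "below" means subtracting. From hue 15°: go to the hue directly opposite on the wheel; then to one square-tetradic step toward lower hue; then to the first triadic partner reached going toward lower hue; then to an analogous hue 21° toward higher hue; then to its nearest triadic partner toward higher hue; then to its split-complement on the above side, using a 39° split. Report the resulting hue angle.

345°

+180° (complement): 15 + 180 = 195°
−90° (square ↓): 195 − 90 = 105°
−120° (triadic ↓): 105 − 120 = -15 → -15 + 360 = 345°
+21° (analog 21° ↑): 345 + 21 = 366 → 366 − 360 = 6°
+120° (triadic ↑): 6 + 120 = 126°
+219° (split-comp 39° ↑): 126 + 219 = 345°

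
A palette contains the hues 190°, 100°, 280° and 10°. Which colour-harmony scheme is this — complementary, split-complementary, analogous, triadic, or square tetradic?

Sort the hues: 10°, 100°, 190°, 280°.
Successive gaps around the wheel: 90°, 90°, 90°, 90°.
Four hues every 90° form a square tetradic scheme.

square tetradic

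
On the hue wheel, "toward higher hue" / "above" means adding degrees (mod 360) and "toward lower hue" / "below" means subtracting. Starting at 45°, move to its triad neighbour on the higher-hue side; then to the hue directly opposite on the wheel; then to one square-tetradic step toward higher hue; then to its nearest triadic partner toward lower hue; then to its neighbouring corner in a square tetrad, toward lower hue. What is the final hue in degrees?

triadic ↑ +120°: 45 + 120 = 165°
complement +180°: 165 + 180 = 345°
square ↑ +90°: 345 + 90 = 435 → 435 − 360 = 75°
triadic ↓ −120°: 75 − 120 = -45 → -45 + 360 = 315°
square ↓ −90°: 315 − 90 = 225°

225°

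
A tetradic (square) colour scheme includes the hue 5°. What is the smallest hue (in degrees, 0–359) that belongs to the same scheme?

5°

A square tetradic scheme places four hues every 90°.
The full set through 5° is {5°, 95°, 185°, 275°}.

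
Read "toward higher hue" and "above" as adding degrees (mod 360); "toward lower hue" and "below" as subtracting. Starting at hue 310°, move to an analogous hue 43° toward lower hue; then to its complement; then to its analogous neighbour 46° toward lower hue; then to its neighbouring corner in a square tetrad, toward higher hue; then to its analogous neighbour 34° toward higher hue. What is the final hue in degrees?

165°

310 − 43 = 267°   (analog 43° ↓)
267 + 180 = 447 → 447 − 360 = 87°   (complement)
87 − 46 = 41°   (analog 46° ↓)
41 + 90 = 131°   (square ↑)
131 + 34 = 165°   (analog 34° ↑)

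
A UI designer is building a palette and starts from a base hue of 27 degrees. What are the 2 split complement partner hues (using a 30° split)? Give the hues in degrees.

Split-complementary hues sit 30° either side of the complement.
Complement of 27 degrees: 27 + 180 = 207°
207 − 30 = 177°
207 + 30 = 237°

177° and 237°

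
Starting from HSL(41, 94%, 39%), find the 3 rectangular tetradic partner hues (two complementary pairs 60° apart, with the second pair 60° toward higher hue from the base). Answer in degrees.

101°, 221°, 281°

A rectangular tetradic uses two complementary pairs 60° apart: offsets 0°, 60°, 180°, 240°.
41 + 60 = 101°
41 + 180 = 221°
41 + 240 = 281°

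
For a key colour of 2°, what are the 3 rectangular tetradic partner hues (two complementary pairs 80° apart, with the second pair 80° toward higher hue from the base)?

A rectangular tetradic uses two complementary pairs 80° apart: offsets 0°, 80°, 180°, 260°.
2 + 80 = 82°
2 + 180 = 182°
2 + 260 = 262°

82°, 182°, 262°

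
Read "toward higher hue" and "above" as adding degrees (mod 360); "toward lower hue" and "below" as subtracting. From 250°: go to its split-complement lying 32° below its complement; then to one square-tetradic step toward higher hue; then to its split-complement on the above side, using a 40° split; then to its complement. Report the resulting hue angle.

split-comp 32° ↓ +148°: 250 + 148 = 398 → 398 − 360 = 38°
square ↑ +90°: 38 + 90 = 128°
split-comp 40° ↑ +220°: 128 + 220 = 348°
complement +180°: 348 + 180 = 528 → 528 − 360 = 168°

168°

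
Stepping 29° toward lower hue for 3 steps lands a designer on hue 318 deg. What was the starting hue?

45°

3 steps of 29° (toward lower hue) give a net shift of −87°.
Start = end − shift: 318 + 87 = 405 → 405 − 360 = 45°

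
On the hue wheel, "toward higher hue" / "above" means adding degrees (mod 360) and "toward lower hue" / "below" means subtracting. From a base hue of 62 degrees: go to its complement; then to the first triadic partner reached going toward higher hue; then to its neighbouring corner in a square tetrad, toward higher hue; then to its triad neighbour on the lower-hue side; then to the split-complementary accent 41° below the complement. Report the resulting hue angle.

62 + 180 = 242°   (complement)
242 + 120 = 362 → 362 − 360 = 2°   (triadic ↑)
2 + 90 = 92°   (square ↑)
92 − 120 = -28 → -28 + 360 = 332°   (triadic ↓)
332 + 139 = 471 → 471 − 360 = 111°   (split-comp 41° ↓)

111°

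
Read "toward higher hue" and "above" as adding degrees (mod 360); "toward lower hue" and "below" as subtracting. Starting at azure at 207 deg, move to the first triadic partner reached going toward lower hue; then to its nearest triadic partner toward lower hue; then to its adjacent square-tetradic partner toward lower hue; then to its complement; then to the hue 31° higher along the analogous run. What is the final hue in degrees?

88°

−120° (triadic ↓): 207 − 120 = 87°
−120° (triadic ↓): 87 − 120 = -33 → -33 + 360 = 327°
−90° (square ↓): 327 − 90 = 237°
+180° (complement): 237 + 180 = 417 → 417 − 360 = 57°
+31° (analog 31° ↑): 57 + 31 = 88°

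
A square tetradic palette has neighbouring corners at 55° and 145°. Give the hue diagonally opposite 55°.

A square tetradic scheme places four hues 90° apart; opposite corners are 180° apart.
55 + 180 = 235°

235°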